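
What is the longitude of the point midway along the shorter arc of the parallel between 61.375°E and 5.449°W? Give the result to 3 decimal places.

27.963°E

Signed shortest Δλ from +61.375° to -5.449° is -66.824°.
Midpoint longitude = +61.375° + (-66.824°)/2 = +61.375° − 33.412° = +27.963°.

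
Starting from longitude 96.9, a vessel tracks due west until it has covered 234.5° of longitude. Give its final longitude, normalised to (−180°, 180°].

-137.6°

Start at +96.9°; shift −234.5° → -137.6°.
-137.6° already lies in (−180°, 180°].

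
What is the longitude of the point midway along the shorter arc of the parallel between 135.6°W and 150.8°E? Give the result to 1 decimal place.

172.4°W

Signed shortest Δλ from -135.6° to +150.8° is -73.6°.
Midpoint longitude = -135.6° + (-73.6°)/2 = -135.6° − 36.8° = -172.4°.
(The naïve average (-135.6 + +150.8)/2 = 7.6° is on the wrong side of the globe.)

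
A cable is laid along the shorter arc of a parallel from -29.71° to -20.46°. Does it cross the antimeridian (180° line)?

No

Signed shortest Δλ = ((-20.46 − -29.71 + 180) mod 360) − 180 = 9.25°.
Going east by 9.25° from -29.71° reaches -20.46° without touching 180°.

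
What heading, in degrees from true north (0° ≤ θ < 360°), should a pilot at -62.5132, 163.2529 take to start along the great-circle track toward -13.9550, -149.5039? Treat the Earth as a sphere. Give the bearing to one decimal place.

Δλ = -149.5039 − 163.2529 = -312.7568°; wrapped into (−180°, 180°]: 47.2432°.
θ = atan2( sin Δλ · cos φ₂ , cos φ₁ · sin φ₂ − sin φ₁ · cos φ₂ · cos Δλ )
  = atan2(0.71257, 0.47317) = 56.414° → normalised to [0°, 360°): 56.414°.

56.4°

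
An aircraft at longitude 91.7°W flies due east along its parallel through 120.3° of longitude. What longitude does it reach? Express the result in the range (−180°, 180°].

28.6°E

Start at -91.7°; shift +120.3° → +28.6°.
+28.6° already lies in (−180°, 180°].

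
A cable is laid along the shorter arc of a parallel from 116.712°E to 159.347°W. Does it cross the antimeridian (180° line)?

Naïve |-159.347 − 116.712| = 276.059° > 180°, so the shorter arc goes the other way round — across 180°.
Signed shortest Δλ = ((-159.347 − 116.712 + 180) mod 360) − 180 = 83.941°.
Going east by 83.941° from +116.712° passes through 180° before reaching -159.347°.

Yes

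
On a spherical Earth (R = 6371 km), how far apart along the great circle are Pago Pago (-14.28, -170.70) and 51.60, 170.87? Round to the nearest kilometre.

7539 km

Δλ = 170.87 − -170.70 = 341.57°; wrapped into (−180°, 180°]: -18.43°.
Δφ = 51.60 − -14.28 = 65.88°.
a = sin²(Δφ/2) + cos φ₁ · cos φ₂ · sin²(Δλ/2) = 0.311112.
c = 2·atan2(√a, √(1−a)) = 1.18340 rad → d = 6371·c ≈ 7539.47 km.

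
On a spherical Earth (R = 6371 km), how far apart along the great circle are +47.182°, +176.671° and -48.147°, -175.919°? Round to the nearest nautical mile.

5737 nmi

Δλ = -175.919 − 176.671 = -352.590°; wrapped into (−180°, 180°]: 7.410°.
Δφ = -48.147 − 47.182 = -95.329°.
a = sin²(Δφ/2) + cos φ₁ · cos φ₂ · sin²(Δλ/2) = 0.548331.
c = 2·atan2(√a, √(1−a)) = 1.66761 rad → d = 6371·c ≈ 10624.34 km ≈ 5736.68 nmi.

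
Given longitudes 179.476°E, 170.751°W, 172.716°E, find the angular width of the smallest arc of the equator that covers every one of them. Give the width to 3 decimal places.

Sort the longitudes: -170.751°, +172.716°, +179.476°.
Eastward gaps between consecutive values (wrapping around): 343.467°, 6.760°, 9.773°.
Largest gap = 343.467° ⇒ minimal covering band is its complement: 360° − 343.467° = 16.533°.
Band runs from +172.716° eastward to -170.751°, crossing the antimeridian.

16.533°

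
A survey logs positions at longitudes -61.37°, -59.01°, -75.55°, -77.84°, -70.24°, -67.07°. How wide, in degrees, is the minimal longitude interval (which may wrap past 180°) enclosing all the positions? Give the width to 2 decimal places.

18.83°

Sort the longitudes: -77.84°, -75.55°, -70.24°, -67.07°, -61.37°, -59.01°.
Eastward gaps between consecutive values (wrapping around): 2.29°, 5.31°, 3.17°, 5.70°, 2.36°, 341.17°.
Largest gap = 341.17° ⇒ minimal covering band is its complement: 360° − 341.17° = 18.83°.
Band runs from -77.84° eastward to -59.01°.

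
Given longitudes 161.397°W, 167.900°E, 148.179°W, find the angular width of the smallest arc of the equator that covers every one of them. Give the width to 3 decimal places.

43.921°

Sort the longitudes: -161.397°, -148.179°, +167.900°.
Eastward gaps between consecutive values (wrapping around): 13.218°, 316.079°, 30.703°.
Largest gap = 316.079° ⇒ minimal covering band is its complement: 360° − 316.079° = 43.921°.
Band runs from +167.900° eastward to -148.179°, crossing the antimeridian.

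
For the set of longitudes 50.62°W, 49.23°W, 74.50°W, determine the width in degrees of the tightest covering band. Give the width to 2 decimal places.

Sort the longitudes: -74.50°, -50.62°, -49.23°.
Eastward gaps between consecutive values (wrapping around): 23.88°, 1.39°, 334.73°.
Largest gap = 334.73° ⇒ minimal covering band is its complement: 360° − 334.73° = 25.27°.
Band runs from -74.50° eastward to -49.23°.

25.27°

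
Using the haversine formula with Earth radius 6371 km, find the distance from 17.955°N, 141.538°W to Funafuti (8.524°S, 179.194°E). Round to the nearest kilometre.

5220 km

Δλ = 179.194 − -141.538 = 320.732°; wrapped into (−180°, 180°]: -39.268°.
Δφ = -8.524 − 17.955 = -26.479°.
a = sin²(Δφ/2) + cos φ₁ · cos φ₂ · sin²(Δλ/2) = 0.158669.
c = 2·atan2(√a, √(1−a)) = 0.81940 rad → d = 6371·c ≈ 5220.38 km.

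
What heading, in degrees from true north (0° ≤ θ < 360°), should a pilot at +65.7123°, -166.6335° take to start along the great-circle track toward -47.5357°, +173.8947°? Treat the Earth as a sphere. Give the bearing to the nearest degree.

Δλ = 173.8947 − -166.6335 = 340.5282°; wrapped into (−180°, 180°]: -19.4718°.
θ = atan2( sin Δλ · cos φ₂ , cos φ₁ · sin φ₂ − sin φ₁ · cos φ₂ · cos Δλ )
  = atan2(-0.22505, -0.88361) = -165.711° → normalised to [0°, 360°): 194.289°.

194°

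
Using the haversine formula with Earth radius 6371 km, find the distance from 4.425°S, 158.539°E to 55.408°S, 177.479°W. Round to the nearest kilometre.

6060 km

Δλ = -177.479 − 158.539 = -336.018°; wrapped into (−180°, 180°]: 23.982°.
Δφ = -55.408 − -4.425 = -50.983°.
a = sin²(Δφ/2) + cos φ₁ · cos φ₂ · sin²(Δλ/2) = 0.209657.
c = 2·atan2(√a, √(1−a)) = 0.95122 rad → d = 6371·c ≈ 6060.25 km.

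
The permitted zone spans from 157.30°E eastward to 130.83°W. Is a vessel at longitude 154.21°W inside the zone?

Band width going east from +157.30° to -130.83°: ((-130.83 − 157.30) mod 360) = 71.87°.
Offset of -154.21° east of the west edge: ((-154.21 − 157.30) mod 360) = 48.49°.
48.49° ≤ 71.87° ⇒ inside.

Yes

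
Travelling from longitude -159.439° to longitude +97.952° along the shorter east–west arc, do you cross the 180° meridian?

Yes

Naïve |97.952 − -159.439| = 257.391° > 180°, so the shorter arc goes the other way round — across 180°.
Signed shortest Δλ = ((97.952 − -159.439 + 180) mod 360) − 180 = -102.609°.
Going west by 102.609° from -159.439° passes through 180° before reaching +97.952°.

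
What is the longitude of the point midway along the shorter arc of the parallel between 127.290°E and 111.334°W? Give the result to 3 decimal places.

Signed shortest Δλ from +127.290° to -111.334° is +121.376°.
Midpoint longitude = +127.290° + (+121.376°)/2 = +127.290° + 60.688° = +187.978°.
Normalise into (−180°, 180°]: -172.022°.
(The naïve average (+127.290 + -111.334)/2 = 7.978° is on the wrong side of the globe.)

172.022°W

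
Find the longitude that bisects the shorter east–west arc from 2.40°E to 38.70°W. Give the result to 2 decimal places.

18.15°W

Signed shortest Δλ from +2.40° to -38.70° is -41.10°.
Midpoint longitude = +2.40° + (-41.10°)/2 = +2.40° − 20.55° = -18.15°.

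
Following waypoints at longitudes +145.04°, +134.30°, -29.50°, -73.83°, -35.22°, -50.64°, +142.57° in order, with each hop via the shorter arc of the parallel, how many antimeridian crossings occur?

1

Leg 1: +145.04° → +134.30°, shortest Δλ = -10.74° (west) — does not cross 180°.
Leg 2: +134.30° → -29.50°, shortest Δλ = -163.8° (west) — does not cross 180°.
Leg 3: -29.50° → -73.83°, shortest Δλ = -44.33° (west) — does not cross 180°.
Leg 4: -73.83° → -35.22°, shortest Δλ = 38.61° (east) — does not cross 180°.
Leg 5: -35.22° → -50.64°, shortest Δλ = -15.42° (west) — does not cross 180°.
Leg 6: -50.64° → +142.57°, shortest Δλ = -166.79° (west) — crosses 180°.
Total crossings: 1.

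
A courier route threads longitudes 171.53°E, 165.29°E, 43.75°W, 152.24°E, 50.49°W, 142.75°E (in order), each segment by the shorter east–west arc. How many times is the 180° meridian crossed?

Leg 1: +171.53° → +165.29°, shortest Δλ = -6.24° (west) — does not cross 180°.
Leg 2: +165.29° → -43.75°, shortest Δλ = 150.96° (east) — crosses 180°.
Leg 3: -43.75° → +152.24°, shortest Δλ = -164.01° (west) — crosses 180°.
Leg 4: +152.24° → -50.49°, shortest Δλ = 157.27° (east) — crosses 180°.
Leg 5: -50.49° → +142.75°, shortest Δλ = -166.76° (west) — crosses 180°.
Total crossings: 4.

4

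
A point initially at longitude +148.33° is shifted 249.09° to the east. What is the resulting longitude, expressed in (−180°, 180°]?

+37.42°

Start at +148.33°; shift +249.09° → +397.42°.
+397.42° lies outside (−180°, 180°]; subtract 360° → +37.42°.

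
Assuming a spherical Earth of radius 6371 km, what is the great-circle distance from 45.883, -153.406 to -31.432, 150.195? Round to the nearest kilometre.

Δλ = 150.195 − -153.406 = 303.601°; wrapped into (−180°, 180°]: -56.399°.
Δφ = -31.432 − 45.883 = -77.315°.
a = sin²(Δφ/2) + cos φ₁ · cos φ₂ · sin²(Δλ/2) = 0.522838.
c = 2·atan2(√a, √(1−a)) = 1.61649 rad → d = 6371·c ≈ 10298.64 km.

10299 km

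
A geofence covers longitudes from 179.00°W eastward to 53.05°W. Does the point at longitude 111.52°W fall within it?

Band width going east from -179.00° to -53.05°: ((-53.05 − -179.00) mod 360) = 125.95°.
Offset of -111.52° east of the west edge: ((-111.52 − -179.00) mod 360) = 67.48°.
67.48° ≤ 125.95° ⇒ inside.

Yes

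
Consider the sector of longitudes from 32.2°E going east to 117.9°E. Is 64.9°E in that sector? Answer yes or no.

Yes

Band width going east from +32.2° to +117.9°: ((117.9 − 32.2) mod 360) = 85.7°.
Offset of +64.9° east of the west edge: ((64.9 − 32.2) mod 360) = 32.7°.
32.7° ≤ 85.7° ⇒ inside.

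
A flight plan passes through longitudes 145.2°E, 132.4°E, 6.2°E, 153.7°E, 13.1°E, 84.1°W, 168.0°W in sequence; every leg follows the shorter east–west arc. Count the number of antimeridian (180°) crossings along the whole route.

Leg 1: +145.2° → +132.4°, shortest Δλ = -12.8° (west) — does not cross 180°.
Leg 2: +132.4° → +6.2°, shortest Δλ = -126.2° (west) — does not cross 180°.
Leg 3: +6.2° → +153.7°, shortest Δλ = 147.5° (east) — does not cross 180°.
Leg 4: +153.7° → +13.1°, shortest Δλ = -140.6° (west) — does not cross 180°.
Leg 5: +13.1° → -84.1°, shortest Δλ = -97.2° (west) — does not cross 180°.
Leg 6: -84.1° → -168.0°, shortest Δλ = -83.9° (west) — does not cross 180°.
Total crossings: 0.

0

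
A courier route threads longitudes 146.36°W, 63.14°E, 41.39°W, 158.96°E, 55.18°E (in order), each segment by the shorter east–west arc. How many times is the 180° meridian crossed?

2

Leg 1: -146.36° → +63.14°, shortest Δλ = -150.5° (west) — crosses 180°.
Leg 2: +63.14° → -41.39°, shortest Δλ = -104.53° (west) — does not cross 180°.
Leg 3: -41.39° → +158.96°, shortest Δλ = -159.65° (west) — crosses 180°.
Leg 4: +158.96° → +55.18°, shortest Δλ = -103.78° (west) — does not cross 180°.
Total crossings: 2.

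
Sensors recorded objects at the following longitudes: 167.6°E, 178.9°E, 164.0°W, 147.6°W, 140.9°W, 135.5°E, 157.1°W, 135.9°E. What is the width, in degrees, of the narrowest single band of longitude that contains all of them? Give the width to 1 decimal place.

Sort the longitudes: -164.0°, -157.1°, -147.6°, -140.9°, +135.5°, +135.9°, +167.6°, +178.9°.
Eastward gaps between consecutive values (wrapping around): 6.9°, 9.5°, 6.7°, 276.4°, 0.4°, 31.7°, 11.3°, 17.1°.
Largest gap = 276.4° ⇒ minimal covering band is its complement: 360° − 276.4° = 83.6°.
Band runs from +135.5° eastward to -140.9°, crossing the antimeridian.

83.6°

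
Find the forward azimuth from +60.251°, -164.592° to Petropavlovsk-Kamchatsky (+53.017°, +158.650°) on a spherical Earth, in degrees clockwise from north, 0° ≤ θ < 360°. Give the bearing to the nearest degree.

266°

Δλ = 158.650 − -164.592 = 323.242°; wrapped into (−180°, 180°]: -36.758°.
θ = atan2( sin Δλ · cos φ₂ , cos φ₁ · sin φ₂ − sin φ₁ · cos φ₂ · cos Δλ )
  = atan2(-0.36001, -0.02207) = -93.509° → normalised to [0°, 360°): 266.491°.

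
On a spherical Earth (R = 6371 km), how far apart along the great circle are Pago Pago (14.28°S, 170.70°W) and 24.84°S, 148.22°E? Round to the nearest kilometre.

Δλ = 148.22 − -170.70 = 318.92°; wrapped into (−180°, 180°]: -41.08°.
Δφ = -24.84 − -14.28 = -10.56°.
a = sin²(Δφ/2) + cos φ₁ · cos φ₂ · sin²(Δλ/2) = 0.116731.
c = 2·atan2(√a, √(1−a)) = 0.69736 rad → d = 6371·c ≈ 4442.90 km.

4443 km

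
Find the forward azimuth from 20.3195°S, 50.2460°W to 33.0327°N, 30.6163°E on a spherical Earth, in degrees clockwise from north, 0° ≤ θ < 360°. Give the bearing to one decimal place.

56.0°

Δλ = 30.6163 − -50.2460 = 80.8623°.
θ = atan2( sin Δλ · cos φ₂ , cos φ₁ · sin φ₂ − sin φ₁ · cos φ₂ · cos Δλ )
  = atan2(0.82772, 0.55743) = 56.042° → normalised to [0°, 360°): 56.042°.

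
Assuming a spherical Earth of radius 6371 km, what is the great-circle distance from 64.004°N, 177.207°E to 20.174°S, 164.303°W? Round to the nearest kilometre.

Δλ = -164.303 − 177.207 = -341.510°; wrapped into (−180°, 180°]: 18.490°.
Δφ = -20.174 − 64.004 = -84.178°.
a = sin²(Δφ/2) + cos φ₁ · cos φ₂ · sin²(Δλ/2) = 0.459900.
c = 2·atan2(√a, √(1−a)) = 1.49051 rad → d = 6371·c ≈ 9496.04 km.

9496 km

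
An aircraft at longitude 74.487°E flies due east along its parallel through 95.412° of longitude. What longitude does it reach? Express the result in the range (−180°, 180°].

Start at +74.487°; shift +95.412° → +169.899°.
+169.899° already lies in (−180°, 180°].

169.899°E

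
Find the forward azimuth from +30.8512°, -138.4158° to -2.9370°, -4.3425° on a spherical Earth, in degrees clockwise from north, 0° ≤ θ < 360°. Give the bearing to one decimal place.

66.5°

Δλ = -4.3425 − -138.4158 = 134.0733°.
θ = atan2( sin Δλ · cos φ₂ , cos φ₁ · sin φ₂ − sin φ₁ · cos φ₂ · cos Δλ )
  = atan2(0.71751, 0.31224) = 66.482° → normalised to [0°, 360°): 66.482°.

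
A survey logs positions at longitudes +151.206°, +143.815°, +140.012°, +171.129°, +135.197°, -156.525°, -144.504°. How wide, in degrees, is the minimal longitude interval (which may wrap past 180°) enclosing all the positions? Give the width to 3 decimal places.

Sort the longitudes: -156.525°, -144.504°, +135.197°, +140.012°, +143.815°, +151.206°, +171.129°.
Eastward gaps between consecutive values (wrapping around): 12.021°, 279.701°, 4.815°, 3.803°, 7.391°, 19.923°, 32.346°.
Largest gap = 279.701° ⇒ minimal covering band is its complement: 360° − 279.701° = 80.299°.
Band runs from +135.197° eastward to -144.504°, crossing the antimeridian.

80.299°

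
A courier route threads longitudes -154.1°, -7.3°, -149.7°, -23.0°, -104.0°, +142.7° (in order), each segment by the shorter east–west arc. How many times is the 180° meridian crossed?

1

Leg 1: -154.1° → -7.3°, shortest Δλ = 146.8° (east) — does not cross 180°.
Leg 2: -7.3° → -149.7°, shortest Δλ = -142.4° (west) — does not cross 180°.
Leg 3: -149.7° → -23.0°, shortest Δλ = 126.7° (east) — does not cross 180°.
Leg 4: -23.0° → -104.0°, shortest Δλ = -81.0° (west) — does not cross 180°.
Leg 5: -104.0° → +142.7°, shortest Δλ = -113.3° (west) — crosses 180°.
Total crossings: 1.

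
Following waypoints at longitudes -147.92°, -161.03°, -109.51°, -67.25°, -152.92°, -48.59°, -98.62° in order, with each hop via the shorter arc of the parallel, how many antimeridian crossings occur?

0

Leg 1: -147.92° → -161.03°, shortest Δλ = -13.11° (west) — does not cross 180°.
Leg 2: -161.03° → -109.51°, shortest Δλ = 51.52° (east) — does not cross 180°.
Leg 3: -109.51° → -67.25°, shortest Δλ = 42.26° (east) — does not cross 180°.
Leg 4: -67.25° → -152.92°, shortest Δλ = -85.67° (west) — does not cross 180°.
Leg 5: -152.92° → -48.59°, shortest Δλ = 104.33° (east) — does not cross 180°.
Leg 6: -48.59° → -98.62°, shortest Δλ = -50.03° (west) — does not cross 180°.
Total crossings: 0.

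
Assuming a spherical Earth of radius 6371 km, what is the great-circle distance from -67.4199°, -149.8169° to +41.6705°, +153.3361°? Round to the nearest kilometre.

Δλ = 153.3361 − -149.8169 = 303.1530°; wrapped into (−180°, 180°]: -56.8470°.
Δφ = 41.6705 − -67.4199 = 109.0904°.
a = sin²(Δφ/2) + cos φ₁ · cos φ₂ · sin²(Δλ/2) = 0.728513.
c = 2·atan2(√a, √(1−a)) = 2.04544 rad → d = 6371·c ≈ 13031.52 km.

13032 km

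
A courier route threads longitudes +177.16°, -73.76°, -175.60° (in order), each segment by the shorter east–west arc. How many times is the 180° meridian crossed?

Leg 1: +177.16° → -73.76°, shortest Δλ = 109.08° (east) — crosses 180°.
Leg 2: -73.76° → -175.60°, shortest Δλ = -101.84° (west) — does not cross 180°.
Total crossings: 1.

1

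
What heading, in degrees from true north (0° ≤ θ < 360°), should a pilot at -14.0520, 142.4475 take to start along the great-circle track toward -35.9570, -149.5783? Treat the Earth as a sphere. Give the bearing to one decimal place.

123.5°

Δλ = -149.5783 − 142.4475 = -292.0258°; wrapped into (−180°, 180°]: 67.9742°.
θ = atan2( sin Δλ · cos φ₂ , cos φ₁ · sin φ₂ − sin φ₁ · cos φ₂ · cos Δλ )
  = atan2(0.75038, -0.49590) = 123.459° → normalised to [0°, 360°): 123.459°.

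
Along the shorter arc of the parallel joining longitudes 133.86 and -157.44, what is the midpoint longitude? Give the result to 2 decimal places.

+168.21°

Signed shortest Δλ from +133.86° to -157.44° is +68.70°.
Midpoint longitude = +133.86° + (+68.70°)/2 = +133.86° + 34.35° = +168.21°.
(The naïve average (+133.86 + -157.44)/2 = -11.79° is on the wrong side of the globe.)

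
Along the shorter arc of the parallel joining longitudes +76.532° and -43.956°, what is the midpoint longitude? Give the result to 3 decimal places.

+16.288°

Signed shortest Δλ from +76.532° to -43.956° is -120.488°.
Midpoint longitude = +76.532° + (-120.488°)/2 = +76.532° − 60.244° = +16.288°.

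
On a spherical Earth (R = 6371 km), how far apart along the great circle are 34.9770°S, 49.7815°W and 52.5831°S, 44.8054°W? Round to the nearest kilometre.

1997 km

Δλ = -44.8054 − -49.7815 = 4.9761°.
Δφ = -52.5831 − -34.9770 = -17.6061°.
a = sin²(Δφ/2) + cos φ₁ · cos φ₂ · sin²(Δλ/2) = 0.024359.
c = 2·atan2(√a, √(1−a)) = 0.31343 rad → d = 6371·c ≈ 1996.85 km.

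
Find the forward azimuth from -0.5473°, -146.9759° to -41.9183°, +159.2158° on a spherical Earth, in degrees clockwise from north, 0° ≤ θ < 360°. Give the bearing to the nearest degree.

Δλ = 159.2158 − -146.9759 = 306.1917°; wrapped into (−180°, 180°]: -53.8083°.
θ = atan2( sin Δλ · cos φ₂ , cos φ₁ · sin φ₂ − sin φ₁ · cos φ₂ · cos Δλ )
  = atan2(-0.60052, -0.66384) = -137.867° → normalised to [0°, 360°): 222.133°.

222°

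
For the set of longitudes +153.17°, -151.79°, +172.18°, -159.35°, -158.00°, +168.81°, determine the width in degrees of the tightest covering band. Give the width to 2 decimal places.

Sort the longitudes: -159.35°, -158.00°, -151.79°, +153.17°, +168.81°, +172.18°.
Eastward gaps between consecutive values (wrapping around): 1.35°, 6.21°, 304.96°, 15.64°, 3.37°, 28.47°.
Largest gap = 304.96° ⇒ minimal covering band is its complement: 360° − 304.96° = 55.04°.
Band runs from +153.17° eastward to -151.79°, crossing the antimeridian.

55.04°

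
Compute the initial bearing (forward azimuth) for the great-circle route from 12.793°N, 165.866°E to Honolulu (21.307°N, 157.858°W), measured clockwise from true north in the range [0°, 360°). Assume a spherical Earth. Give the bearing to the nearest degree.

71°

Δλ = -157.858 − 165.866 = -323.724°; wrapped into (−180°, 180°]: 36.276°.
θ = atan2( sin Δλ · cos φ₂ , cos φ₁ · sin φ₂ − sin φ₁ · cos φ₂ · cos Δλ )
  = atan2(0.55123, 0.18804) = 71.165° → normalised to [0°, 360°): 71.165°.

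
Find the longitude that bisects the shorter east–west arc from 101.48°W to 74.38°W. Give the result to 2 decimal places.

87.93°W

Signed shortest Δλ from -101.48° to -74.38° is +27.10°.
Midpoint longitude = -101.48° + (+27.10°)/2 = -101.48° + 13.55° = -87.93°.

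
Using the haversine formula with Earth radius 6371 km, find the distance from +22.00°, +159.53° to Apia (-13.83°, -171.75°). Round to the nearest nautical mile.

Δλ = -171.75 − 159.53 = -331.28°; wrapped into (−180°, 180°]: 28.72°.
Δφ = -13.83 − 22.00 = -35.83°.
a = sin²(Δφ/2) + cos φ₁ · cos φ₂ · sin²(Δλ/2) = 0.150000.
c = 2·atan2(√a, √(1−a)) = 0.79540 rad → d = 6371·c ≈ 5067.48 km ≈ 2736.22 nmi.

2736 nmi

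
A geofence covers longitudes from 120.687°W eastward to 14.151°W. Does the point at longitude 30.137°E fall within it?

No

Band width going east from -120.687° to -14.151°: ((-14.151 − -120.687) mod 360) = 106.536°.
Offset of +30.137° east of the west edge: ((30.137 − -120.687) mod 360) = 150.824°.
150.824° > 106.536° ⇒ outside.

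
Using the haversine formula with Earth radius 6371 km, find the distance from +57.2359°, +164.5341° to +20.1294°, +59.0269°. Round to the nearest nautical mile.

4873 nmi

Δλ = 59.0269 − 164.5341 = -105.5072°.
Δφ = 20.1294 − 57.2359 = -37.1065°.
a = sin²(Δφ/2) + cos φ₁ · cos φ₂ · sin²(Δλ/2) = 0.423231.
c = 2·atan2(√a, √(1−a)) = 1.41665 rad → d = 6371·c ≈ 9025.46 km ≈ 4873.36 nmi.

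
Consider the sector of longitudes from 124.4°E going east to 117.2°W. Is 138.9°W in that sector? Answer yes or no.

Band width going east from +124.4° to -117.2°: ((-117.2 − 124.4) mod 360) = 118.4°.
Offset of -138.9° east of the west edge: ((-138.9 − 124.4) mod 360) = 96.7°.
96.7° ≤ 118.4° ⇒ inside.

Yes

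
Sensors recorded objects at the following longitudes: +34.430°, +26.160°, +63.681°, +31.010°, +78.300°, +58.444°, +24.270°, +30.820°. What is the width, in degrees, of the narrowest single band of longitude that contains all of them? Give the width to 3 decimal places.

54.030°

Sort the longitudes: +24.270°, +26.160°, +30.820°, +31.010°, +34.430°, +58.444°, +63.681°, +78.300°.
Eastward gaps between consecutive values (wrapping around): 1.890°, 4.660°, 0.190°, 3.420°, 24.014°, 5.237°, 14.619°, 305.970°.
Largest gap = 305.970° ⇒ minimal covering band is its complement: 360° − 305.970° = 54.030°.
Band runs from +24.270° eastward to +78.300°.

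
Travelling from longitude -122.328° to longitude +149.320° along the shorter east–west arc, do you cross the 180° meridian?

Naïve |149.320 − -122.328| = 271.648° > 180°, so the shorter arc goes the other way round — across 180°.
Signed shortest Δλ = ((149.320 − -122.328 + 180) mod 360) − 180 = -88.352°.
Going west by 88.352° from -122.328° passes through 180° before reaching +149.320°.

Yes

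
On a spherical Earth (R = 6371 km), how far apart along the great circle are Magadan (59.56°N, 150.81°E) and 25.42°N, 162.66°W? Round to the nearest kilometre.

5201 km

Δλ = -162.66 − 150.81 = -313.47°; wrapped into (−180°, 180°]: 46.53°.
Δφ = 25.42 − 59.56 = -34.14°.
a = sin²(Δφ/2) + cos φ₁ · cos φ₂ · sin²(Δλ/2) = 0.157555.
c = 2·atan2(√a, √(1−a)) = 0.81634 rad → d = 6371·c ≈ 5200.92 km.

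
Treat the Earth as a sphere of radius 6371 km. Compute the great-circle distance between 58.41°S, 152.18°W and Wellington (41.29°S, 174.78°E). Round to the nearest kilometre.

2988 km

Δλ = 174.78 − -152.18 = 326.96°; wrapped into (−180°, 180°]: -33.04°.
Δφ = -41.29 − -58.41 = 17.12°.
a = sin²(Δφ/2) + cos φ₁ · cos φ₂ · sin²(Δλ/2) = 0.053979.
c = 2·atan2(√a, √(1−a)) = 0.46895 rad → d = 6371·c ≈ 2987.71 km.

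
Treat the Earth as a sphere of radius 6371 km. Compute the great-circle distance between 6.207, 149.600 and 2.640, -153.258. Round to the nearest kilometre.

6345 km

Δλ = -153.258 − 149.600 = -302.858°; wrapped into (−180°, 180°]: 57.142°.
Δφ = 2.640 − 6.207 = -3.567°.
a = sin²(Δφ/2) + cos φ₁ · cos φ₂ · sin²(Δλ/2) = 0.228107.
c = 2·atan2(√a, √(1−a)) = 0.99585 rad → d = 6371·c ≈ 6344.59 km.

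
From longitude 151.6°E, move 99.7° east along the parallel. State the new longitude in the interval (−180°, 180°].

108.7°W

Start at +151.6°; shift +99.7° → +251.3°.
+251.3° lies outside (−180°, 180°]; subtract 360° → -108.7°.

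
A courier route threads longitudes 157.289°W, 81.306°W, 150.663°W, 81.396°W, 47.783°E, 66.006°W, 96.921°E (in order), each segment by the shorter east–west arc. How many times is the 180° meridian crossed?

0

Leg 1: -157.289° → -81.306°, shortest Δλ = 75.983° (east) — does not cross 180°.
Leg 2: -81.306° → -150.663°, shortest Δλ = -69.357° (west) — does not cross 180°.
Leg 3: -150.663° → -81.396°, shortest Δλ = 69.267° (east) — does not cross 180°.
Leg 4: -81.396° → +47.783°, shortest Δλ = 129.179° (east) — does not cross 180°.
Leg 5: +47.783° → -66.006°, shortest Δλ = -113.789° (west) — does not cross 180°.
Leg 6: -66.006° → +96.921°, shortest Δλ = 162.927° (east) — does not cross 180°.
Total crossings: 0.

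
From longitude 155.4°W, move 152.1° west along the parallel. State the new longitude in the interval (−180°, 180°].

52.5°E

Start at -155.4°; shift −152.1° → -307.5°.
-307.5° lies outside (−180°, 180°]; add 360° → +52.5°.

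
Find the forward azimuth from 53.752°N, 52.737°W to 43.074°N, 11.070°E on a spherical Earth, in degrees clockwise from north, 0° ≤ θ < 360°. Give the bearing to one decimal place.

Δλ = 11.070 − -52.737 = 63.807°.
θ = atan2( sin Δλ · cos φ₂ , cos φ₁ · sin φ₂ − sin φ₁ · cos φ₂ · cos Δλ )
  = atan2(0.65546, 0.14378) = 77.627° → normalised to [0°, 360°): 77.627°.

77.6°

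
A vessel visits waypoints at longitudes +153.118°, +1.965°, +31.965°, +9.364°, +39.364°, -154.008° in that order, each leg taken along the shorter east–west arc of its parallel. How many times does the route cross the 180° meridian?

Leg 1: +153.118° → +1.965°, shortest Δλ = -151.153° (west) — does not cross 180°.
Leg 2: +1.965° → +31.965°, shortest Δλ = 30.0° (east) — does not cross 180°.
Leg 3: +31.965° → +9.364°, shortest Δλ = -22.601° (west) — does not cross 180°.
Leg 4: +9.364° → +39.364°, shortest Δλ = 30.0° (east) — does not cross 180°.
Leg 5: +39.364° → -154.008°, shortest Δλ = 166.628° (east) — crosses 180°.
Total crossings: 1.

1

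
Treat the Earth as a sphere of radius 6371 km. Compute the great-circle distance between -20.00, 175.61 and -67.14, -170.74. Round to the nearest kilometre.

5331 km

Δλ = -170.74 − 175.61 = -346.35°; wrapped into (−180°, 180°]: 13.65°.
Δφ = -67.14 − -20.00 = -47.14°.
a = sin²(Δφ/2) + cos φ₁ · cos φ₂ · sin²(Δλ/2) = 0.165051.
c = 2·atan2(√a, √(1−a)) = 0.83672 rad → d = 6371·c ≈ 5330.77 km.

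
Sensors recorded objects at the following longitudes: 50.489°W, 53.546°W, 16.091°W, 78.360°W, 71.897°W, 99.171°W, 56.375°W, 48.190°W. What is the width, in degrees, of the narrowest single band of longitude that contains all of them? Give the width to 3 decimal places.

Sort the longitudes: -99.171°, -78.360°, -71.897°, -56.375°, -53.546°, -50.489°, -48.190°, -16.091°.
Eastward gaps between consecutive values (wrapping around): 20.811°, 6.463°, 15.522°, 2.829°, 3.057°, 2.299°, 32.099°, 276.920°.
Largest gap = 276.920° ⇒ minimal covering band is its complement: 360° − 276.920° = 83.080°.
Band runs from -99.171° eastward to -16.091°.

83.080°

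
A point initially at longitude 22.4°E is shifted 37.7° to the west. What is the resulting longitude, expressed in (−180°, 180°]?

15.3°W

Start at +22.4°; shift −37.7° → -15.3°.
-15.3° already lies in (−180°, 180°].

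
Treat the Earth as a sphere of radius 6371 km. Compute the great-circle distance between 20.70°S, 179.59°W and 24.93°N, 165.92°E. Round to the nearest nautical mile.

2867 nmi

Δλ = 165.92 − -179.59 = 345.51°; wrapped into (−180°, 180°]: -14.49°.
Δφ = 24.93 − -20.70 = 45.63°.
a = sin²(Δφ/2) + cos φ₁ · cos φ₂ · sin²(Δλ/2) = 0.163847.
c = 2·atan2(√a, √(1−a)) = 0.83348 rad → d = 6371·c ≈ 5310.08 km ≈ 2867.21 nmi.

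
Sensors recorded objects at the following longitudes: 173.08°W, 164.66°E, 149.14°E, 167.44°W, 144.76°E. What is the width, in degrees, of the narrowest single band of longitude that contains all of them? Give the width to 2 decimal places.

47.80°

Sort the longitudes: -173.08°, -167.44°, +144.76°, +149.14°, +164.66°.
Eastward gaps between consecutive values (wrapping around): 5.64°, 312.20°, 4.38°, 15.52°, 22.26°.
Largest gap = 312.20° ⇒ minimal covering band is its complement: 360° − 312.20° = 47.80°.
Band runs from +144.76° eastward to -167.44°, crossing the antimeridian.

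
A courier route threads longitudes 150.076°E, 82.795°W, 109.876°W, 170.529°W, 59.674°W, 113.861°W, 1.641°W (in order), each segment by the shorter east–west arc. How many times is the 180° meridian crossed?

1

Leg 1: +150.076° → -82.795°, shortest Δλ = 127.129° (east) — crosses 180°.
Leg 2: -82.795° → -109.876°, shortest Δλ = -27.081° (west) — does not cross 180°.
Leg 3: -109.876° → -170.529°, shortest Δλ = -60.653° (west) — does not cross 180°.
Leg 4: -170.529° → -59.674°, shortest Δλ = 110.855° (east) — does not cross 180°.
Leg 5: -59.674° → -113.861°, shortest Δλ = -54.187° (west) — does not cross 180°.
Leg 6: -113.861° → -1.641°, shortest Δλ = 112.22° (east) — does not cross 180°.
Total crossings: 1.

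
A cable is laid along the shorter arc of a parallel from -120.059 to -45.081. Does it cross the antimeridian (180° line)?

No

Signed shortest Δλ = ((-45.081 − -120.059 + 180) mod 360) − 180 = 74.978°.
Going east by 74.978° from -120.059° reaches -45.081° without touching 180°.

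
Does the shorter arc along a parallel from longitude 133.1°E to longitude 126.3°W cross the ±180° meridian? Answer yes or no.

Naïve |-126.3 − 133.1| = 259.4° > 180°, so the shorter arc goes the other way round — across 180°.
Signed shortest Δλ = ((-126.3 − 133.1 + 180) mod 360) − 180 = 100.6°.
Going east by 100.6° from +133.1° passes through 180° before reaching -126.3°.

Yes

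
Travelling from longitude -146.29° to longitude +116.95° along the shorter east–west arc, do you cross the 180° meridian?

Naïve |116.95 − -146.29| = 263.24° > 180°, so the shorter arc goes the other way round — across 180°.
Signed shortest Δλ = ((116.95 − -146.29 + 180) mod 360) − 180 = -96.76°.
Going west by 96.76° from -146.29° passes through 180° before reaching +116.95°.

Yes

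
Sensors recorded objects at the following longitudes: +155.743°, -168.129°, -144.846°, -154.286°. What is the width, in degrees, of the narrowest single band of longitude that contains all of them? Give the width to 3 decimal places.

Sort the longitudes: -168.129°, -154.286°, -144.846°, +155.743°.
Eastward gaps between consecutive values (wrapping around): 13.843°, 9.440°, 300.589°, 36.128°.
Largest gap = 300.589° ⇒ minimal covering band is its complement: 360° − 300.589° = 59.411°.
Band runs from +155.743° eastward to -144.846°, crossing the antimeridian.

59.411°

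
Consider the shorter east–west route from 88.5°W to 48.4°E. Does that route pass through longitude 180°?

Signed shortest Δλ = ((48.4 − -88.5 + 180) mod 360) − 180 = 136.9°.
Going east by 136.9° from -88.5° reaches +48.4° without touching 180°.

No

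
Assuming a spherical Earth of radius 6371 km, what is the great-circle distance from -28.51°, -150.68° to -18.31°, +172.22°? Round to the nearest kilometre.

3934 km

Δλ = 172.22 − -150.68 = 322.90°; wrapped into (−180°, 180°]: -37.10°.
Δφ = -18.31 − -28.51 = 10.20°.
a = sin²(Δφ/2) + cos φ₁ · cos φ₂ · sin²(Δλ/2) = 0.092334.
c = 2·atan2(√a, √(1−a)) = 0.61750 rad → d = 6371·c ≈ 3934.06 km.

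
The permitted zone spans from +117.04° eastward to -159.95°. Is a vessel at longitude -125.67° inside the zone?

No

Band width going east from +117.04° to -159.95°: ((-159.95 − 117.04) mod 360) = 83.01°.
Offset of -125.67° east of the west edge: ((-125.67 − 117.04) mod 360) = 117.29°.
117.29° > 83.01° ⇒ outside.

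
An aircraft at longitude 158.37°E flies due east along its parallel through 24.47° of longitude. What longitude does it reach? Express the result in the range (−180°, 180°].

Start at +158.37°; shift +24.47° → +182.84°.
+182.84° lies outside (−180°, 180°]; subtract 360° → -177.16°.

177.16°W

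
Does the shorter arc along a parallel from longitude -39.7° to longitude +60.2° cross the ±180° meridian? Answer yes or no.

Signed shortest Δλ = ((60.2 − -39.7 + 180) mod 360) − 180 = 99.9°.
Going east by 99.9° from -39.7° reaches +60.2° without touching 180°.

No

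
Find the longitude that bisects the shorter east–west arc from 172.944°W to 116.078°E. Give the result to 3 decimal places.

151.567°E

Signed shortest Δλ from -172.944° to +116.078° is -70.978°.
Midpoint longitude = -172.944° + (-70.978°)/2 = -172.944° − 35.489° = -208.433°.
Normalise into (−180°, 180°]: +151.567°.
(The naïve average (-172.944 + +116.078)/2 = -28.433° is on the wrong side of the globe.)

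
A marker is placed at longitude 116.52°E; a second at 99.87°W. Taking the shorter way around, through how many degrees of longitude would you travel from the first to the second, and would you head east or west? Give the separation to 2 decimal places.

143.61° east

Raw difference: -99.87 − 116.52 = -216.39°.
Normalise into (−180°, 180°]: -216.39° + 360° = 143.61°.
Positive ⇒ the second point lies to the east; separation 143.61°.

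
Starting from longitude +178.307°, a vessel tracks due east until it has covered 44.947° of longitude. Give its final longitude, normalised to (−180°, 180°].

-136.746°

Start at +178.307°; shift +44.947° → +223.254°.
+223.254° lies outside (−180°, 180°]; subtract 360° → -136.746°.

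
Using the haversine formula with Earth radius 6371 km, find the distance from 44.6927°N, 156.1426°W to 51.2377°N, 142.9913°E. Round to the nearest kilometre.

Δλ = 142.9913 − -156.1426 = 299.1339°; wrapped into (−180°, 180°]: -60.8661°.
Δφ = 51.2377 − 44.6927 = 6.5450°.
a = sin²(Δφ/2) + cos φ₁ · cos φ₂ · sin²(Δλ/2) = 0.117455.
c = 2·atan2(√a, √(1−a)) = 0.69961 rad → d = 6371·c ≈ 4457.25 km.

4457 km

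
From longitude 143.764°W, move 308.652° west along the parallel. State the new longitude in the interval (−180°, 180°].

Start at -143.764°; shift −308.652° → -452.416°.
-452.416° lies outside (−180°, 180°]; add 360° → -92.416°.

92.416°W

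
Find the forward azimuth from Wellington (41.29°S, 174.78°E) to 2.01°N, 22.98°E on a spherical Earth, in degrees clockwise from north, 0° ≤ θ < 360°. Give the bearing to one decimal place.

Δλ = 22.98 − 174.78 = -151.80°.
θ = atan2( sin Δλ · cos φ₂ , cos φ₁ · sin φ₂ − sin φ₁ · cos φ₂ · cos Δλ )
  = atan2(-0.47226, -0.55483) = -139.596° → normalised to [0°, 360°): 220.404°.

220.4°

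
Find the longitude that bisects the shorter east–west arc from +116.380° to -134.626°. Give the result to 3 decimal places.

+170.877°

Signed shortest Δλ from +116.380° to -134.626° is +108.994°.
Midpoint longitude = +116.380° + (+108.994°)/2 = +116.380° + 54.497° = +170.877°.
(The naïve average (+116.380 + -134.626)/2 = -9.123° is on the wrong side of the globe.)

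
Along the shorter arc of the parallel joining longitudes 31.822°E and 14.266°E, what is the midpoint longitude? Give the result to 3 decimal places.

23.044°E

Signed shortest Δλ from +31.822° to +14.266° is -17.556°.
Midpoint longitude = +31.822° + (-17.556°)/2 = +31.822° − 8.778° = +23.044°.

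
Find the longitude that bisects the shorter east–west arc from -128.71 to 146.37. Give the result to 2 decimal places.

Signed shortest Δλ from -128.71° to +146.37° is -84.92°.
Midpoint longitude = -128.71° + (-84.92°)/2 = -128.71° − 42.46° = -171.17°.
(The naïve average (-128.71 + +146.37)/2 = 8.83° is on the wrong side of the globe.)

-171.17°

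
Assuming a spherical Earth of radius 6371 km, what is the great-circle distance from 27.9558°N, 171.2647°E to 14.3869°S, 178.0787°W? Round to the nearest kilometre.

Δλ = -178.0787 − 171.2647 = -349.3434°; wrapped into (−180°, 180°]: 10.6566°.
Δφ = -14.3869 − 27.9558 = -42.3427°.
a = sin²(Δφ/2) + cos φ₁ · cos φ₂ · sin²(Δλ/2) = 0.137814.
c = 2·atan2(√a, √(1−a)) = 0.76067 rad → d = 6371·c ≈ 4846.24 km.

4846 km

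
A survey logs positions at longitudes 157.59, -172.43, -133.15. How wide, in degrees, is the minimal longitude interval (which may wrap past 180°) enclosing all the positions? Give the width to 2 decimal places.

Sort the longitudes: -172.43°, -133.15°, +157.59°.
Eastward gaps between consecutive values (wrapping around): 39.28°, 290.74°, 29.98°.
Largest gap = 290.74° ⇒ minimal covering band is its complement: 360° − 290.74° = 69.26°.
Band runs from +157.59° eastward to -133.15°, crossing the antimeridian.

69.26°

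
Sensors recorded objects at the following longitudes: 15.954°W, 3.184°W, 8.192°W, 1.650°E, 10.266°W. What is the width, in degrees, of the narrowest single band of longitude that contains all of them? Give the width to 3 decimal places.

17.604°

Sort the longitudes: -15.954°, -10.266°, -8.192°, -3.184°, +1.650°.
Eastward gaps between consecutive values (wrapping around): 5.688°, 2.074°, 5.008°, 4.834°, 342.396°.
Largest gap = 342.396° ⇒ minimal covering band is its complement: 360° − 342.396° = 17.604°.
Band runs from -15.954° eastward to +1.650°.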